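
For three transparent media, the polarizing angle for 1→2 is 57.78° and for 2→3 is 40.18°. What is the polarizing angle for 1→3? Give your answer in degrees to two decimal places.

θ_B ≈ 53.27°

n₂/n₁ = tan 57.78° = 1.5867 and n₃/n₂ = tan 40.18° = 0.8445.
Multiplying, n₃/n₁ = 1.5867 × 0.8445 = 1.3400, and θ_B(1→3) = arctan 1.3400 = 53.27°.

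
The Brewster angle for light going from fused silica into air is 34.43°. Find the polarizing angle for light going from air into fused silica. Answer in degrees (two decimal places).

θ_B' ≈ 55.57°

tan θ_B' = n₁/n₂ = 1/tan θ_B, so θ_B' = 90° − θ_B.
θ_B' = 90° − 34.43° = 55.57°.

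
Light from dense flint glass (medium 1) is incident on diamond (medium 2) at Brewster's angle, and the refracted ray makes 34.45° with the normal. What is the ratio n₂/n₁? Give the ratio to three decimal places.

At Brewster incidence θ_B = 90° − θ_t = 90° − 34.45° = 55.55°.
tan θ_B = n₂/n₁, so n₂/n₁ = tan 55.55° = 1.458.

n₂/n₁ ≈ 1.458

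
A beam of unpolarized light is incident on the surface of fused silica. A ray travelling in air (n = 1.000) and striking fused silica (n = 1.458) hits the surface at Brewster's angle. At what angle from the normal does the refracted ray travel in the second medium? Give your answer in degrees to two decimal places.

θ_B = arctan(n₂/n₁) = arctan(1.458/1.000) = 55.55°.
At Brewster's angle the reflected and refracted rays are perpendicular, so θ_t = 90° − θ_B = 90° − 55.55° = 34.45°.

θ_t ≈ 34.45°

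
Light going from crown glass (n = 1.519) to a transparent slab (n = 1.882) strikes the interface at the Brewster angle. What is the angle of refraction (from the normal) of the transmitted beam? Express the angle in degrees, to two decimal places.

First find Brewster's angle: tan θ_B = 1.882/1.519 = 1.2390, giving θ_B = 51.09°.
The refracted ray is perpendicular to the reflected ray, so θ_t = 90° − θ_B = 38.91°.

θ_t ≈ 38.91°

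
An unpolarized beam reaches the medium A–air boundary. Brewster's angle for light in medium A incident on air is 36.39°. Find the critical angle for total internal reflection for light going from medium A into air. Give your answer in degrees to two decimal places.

n₂/n₁ = tan 36.39° = 0.7370; the critical angle satisfies sin θ_c = n₂/n₁.
θ_c = arcsin(0.7370) = 47.48°.

θ_c ≈ 47.48°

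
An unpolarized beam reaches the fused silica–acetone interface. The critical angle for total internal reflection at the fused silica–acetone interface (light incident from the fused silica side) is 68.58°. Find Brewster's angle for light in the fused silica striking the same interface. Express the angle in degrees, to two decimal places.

n₂/n₁ = sin θ_c = sin 68.58° = 0.9309.
tan θ_B equals the same ratio, so θ_B = arctan(0.9309) = 42.95°.

θ_B ≈ 42.95°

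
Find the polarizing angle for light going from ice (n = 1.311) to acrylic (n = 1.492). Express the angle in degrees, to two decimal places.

Brewster's condition: tan θ_B = n₂/n₁ = 1.492/1.311 = 1.1381.
So θ_B = arctan 1.1381 = 48.69°.

θ_B ≈ 48.69°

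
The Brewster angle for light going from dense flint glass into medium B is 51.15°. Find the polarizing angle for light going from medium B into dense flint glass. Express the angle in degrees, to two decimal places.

θ_B' ≈ 38.85°

The two Brewster angles are complementary: θ_B' = 90° − θ_B = 90° − 51.15° = 38.85°.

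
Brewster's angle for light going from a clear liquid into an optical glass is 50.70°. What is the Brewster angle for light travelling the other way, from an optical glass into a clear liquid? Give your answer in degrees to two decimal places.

The two Brewster angles are complementary: θ_B' = 90° − θ_B = 90° − 50.70° = 39.30°.

θ_B' ≈ 39.30°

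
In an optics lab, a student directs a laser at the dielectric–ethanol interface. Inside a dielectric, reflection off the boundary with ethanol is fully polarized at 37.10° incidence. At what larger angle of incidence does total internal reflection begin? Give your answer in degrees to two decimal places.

tan θ_B = n₂/n₁ = tan 37.10° = 0.7563.
Total internal reflection: sin θ_c = n₂/n₁ = 0.7563.
θ_c = arcsin(0.7563) = 49.14°.

θ_c ≈ 49.14°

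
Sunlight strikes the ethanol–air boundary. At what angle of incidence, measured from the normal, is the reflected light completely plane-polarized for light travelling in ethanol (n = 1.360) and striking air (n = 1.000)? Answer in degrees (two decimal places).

The reflected p-component vanishes when tan θ_B = n₂/n₁.
tan θ_B = n₂/n₁ = 1.000/1.360 = 0.7353. Taking the arctangent, θ_B = 36.33°.

θ_B ≈ 36.33°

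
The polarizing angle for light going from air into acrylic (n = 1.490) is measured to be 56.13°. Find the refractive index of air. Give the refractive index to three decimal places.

n ≈ 1.000

Brewster's law: tan θ_B = n₂/n₁ (light incident in air, refracted into acrylic).
n₁ = n₂ / tan θ_B = 1.490 / tan 56.13° = 1.000.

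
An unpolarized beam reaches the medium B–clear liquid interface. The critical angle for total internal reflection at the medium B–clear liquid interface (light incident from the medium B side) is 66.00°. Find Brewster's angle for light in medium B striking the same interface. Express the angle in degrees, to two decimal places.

θ_B ≈ 42.41°

sin θ_c = n₂/n₁, so n₂/n₁ = sin 66.00° = 0.9135.
Brewster: tan θ_B = n₂/n₁ = 0.9135.
θ_B = arctan(0.9135) = 42.41°.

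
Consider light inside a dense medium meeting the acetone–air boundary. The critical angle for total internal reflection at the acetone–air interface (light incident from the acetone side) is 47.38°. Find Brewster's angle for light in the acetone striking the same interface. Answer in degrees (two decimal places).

n₂/n₁ = sin θ_c = sin 47.38° = 0.7359.
tan θ_B equals the same ratio, so θ_B = arctan(0.7359) = 36.35°.

θ_B ≈ 36.35°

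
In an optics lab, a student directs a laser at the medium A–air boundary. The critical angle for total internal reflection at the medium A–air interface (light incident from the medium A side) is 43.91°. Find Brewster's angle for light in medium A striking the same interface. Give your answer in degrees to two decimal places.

θ_B ≈ 34.74°

sin θ_c = n₂/n₁, so n₂/n₁ = sin 43.91° = 0.6935.
Brewster: tan θ_B = n₂/n₁ = 0.6935.
θ_B = arctan(0.6935) = 34.74°.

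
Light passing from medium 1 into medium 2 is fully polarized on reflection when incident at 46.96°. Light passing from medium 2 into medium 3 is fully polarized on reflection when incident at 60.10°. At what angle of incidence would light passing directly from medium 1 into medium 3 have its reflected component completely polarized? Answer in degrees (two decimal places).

tan θ_B(1→2) = n₂/n₁ = tan 46.96° = 1.0709.
tan θ_B(2→3) = n₃/n₂ = tan 60.10° = 1.7391.
n₃/n₁ = 1.8623. Then tan θ_B(1→3) = n₃/n₁, so θ_B(1→3) = arctan(1.8623) = 61.77°.

θ_B ≈ 61.77°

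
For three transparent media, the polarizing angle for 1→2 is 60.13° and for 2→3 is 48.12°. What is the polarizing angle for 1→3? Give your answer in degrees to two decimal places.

θ_B ≈ 62.75°

tan θ_B(1→2) = n₂/n₁ = tan 60.13° = 1.7412.
tan θ_B(2→3) = n₃/n₂ = tan 48.12° = 1.1153.
n₃/n₁ = 1.9419. Then tan θ_B(1→3) = n₃/n₁, so θ_B(1→3) = arctan(1.9419) = 62.75°.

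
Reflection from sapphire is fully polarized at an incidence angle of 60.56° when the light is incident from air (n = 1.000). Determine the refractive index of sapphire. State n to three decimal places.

At Brewster's angle, tan θ_B = n₂/n₁ with n₁ on the incident side (air) and n₂ on the transmitted side (sapphire).
n₂ = n₁ tan θ_B = 1.000 × tan 60.56° = 1.772.

n ≈ 1.772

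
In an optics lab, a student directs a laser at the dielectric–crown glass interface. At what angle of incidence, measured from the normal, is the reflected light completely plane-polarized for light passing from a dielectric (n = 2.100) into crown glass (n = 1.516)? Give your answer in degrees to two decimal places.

θ_B ≈ 35.83°

Here n₂/n₁ = 1.516/2.100 = 0.7219, and Brewster's law gives tan θ_B = n₂/n₁.
θ_B = arctan(0.7219) = 35.83°.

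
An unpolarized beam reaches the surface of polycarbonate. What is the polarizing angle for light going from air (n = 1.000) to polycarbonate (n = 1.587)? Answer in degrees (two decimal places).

θ_B ≈ 57.78°

tan θ_B = n₂/n₁ = 1.587/1.000 = 1.5870. Taking the arctangent, θ_B = 57.78°.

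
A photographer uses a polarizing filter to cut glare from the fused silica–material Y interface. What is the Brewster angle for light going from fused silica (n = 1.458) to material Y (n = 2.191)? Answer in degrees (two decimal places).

θ_B ≈ 56.36°

tan θ_B = n₂/n₁ = 2.191/1.458 = 1.5027.
θ_B = arctan(1.5027) = 56.36°.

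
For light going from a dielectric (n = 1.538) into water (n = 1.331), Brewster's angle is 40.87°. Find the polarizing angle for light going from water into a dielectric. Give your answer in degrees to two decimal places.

θ_B' ≈ 49.13°

tan θ_B' = n₁/n₂ = 1/tan θ_B, so θ_B' = 90° − θ_B.
θ_B' = 90° − 40.87° = 49.13°.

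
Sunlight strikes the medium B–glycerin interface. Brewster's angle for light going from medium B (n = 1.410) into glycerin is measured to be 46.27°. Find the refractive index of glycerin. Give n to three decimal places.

n ≈ 1.474

Full polarization of the reflected beam means tan θ_B = n₂/n₁, where n₁ is the incident medium (medium B).
n₂ = n₁ tan θ_B = 1.410 × tan 46.27° = 1.474.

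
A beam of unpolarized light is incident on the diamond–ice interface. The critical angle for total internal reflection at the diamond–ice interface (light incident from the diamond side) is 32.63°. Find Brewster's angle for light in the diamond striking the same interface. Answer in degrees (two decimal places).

θ_B ≈ 28.33°

n₂/n₁ = sin θ_c = sin 32.63° = 0.5392.
tan θ_B equals the same ratio, so θ_B = arctan(0.5392) = 28.33°.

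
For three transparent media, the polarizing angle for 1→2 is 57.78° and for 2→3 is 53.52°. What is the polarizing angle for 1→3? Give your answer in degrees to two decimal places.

tan θ_B(1→2) = n₂/n₁ = tan 57.78° = 1.5867.
tan θ_B(2→3) = n₃/n₂ = tan 53.52° = 1.3524.
Multiplying, n₃/n₁ = 1.5867 × 1.3524 = 2.1459, and θ_B(1→3) = arctan 2.1459 = 65.01°.

θ_B ≈ 65.01°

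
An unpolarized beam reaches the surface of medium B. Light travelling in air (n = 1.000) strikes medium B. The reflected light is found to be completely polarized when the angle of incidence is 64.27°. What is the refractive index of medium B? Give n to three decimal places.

n ≈ 2.075

At Brewster's angle, tan θ_B = n₂/n₁ with n₁ on the incident side (air) and n₂ on the transmitted side (medium B).
n₂ = n₁ tan θ_B = 1.000 × tan 64.27° = 2.075.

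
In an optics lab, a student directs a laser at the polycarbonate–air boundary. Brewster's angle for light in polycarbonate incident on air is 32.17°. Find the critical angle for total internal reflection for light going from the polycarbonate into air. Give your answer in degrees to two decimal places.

From Brewster, n₂/n₁ = tan θ_B = tan 32.17° = 0.6290.
Then sin θ_c = n₂/n₁ = 0.6290, so θ_c = arcsin 0.6290 = 38.98°.

θ_c ≈ 38.98°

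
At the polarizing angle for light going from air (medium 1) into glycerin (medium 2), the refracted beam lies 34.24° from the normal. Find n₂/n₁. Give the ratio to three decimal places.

At Brewster incidence θ_B = 90° − θ_t = 90° − 34.24° = 55.76°.
tan θ_B = n₂/n₁, so n₂/n₁ = tan 55.76° = 1.469.

n₂/n₁ ≈ 1.469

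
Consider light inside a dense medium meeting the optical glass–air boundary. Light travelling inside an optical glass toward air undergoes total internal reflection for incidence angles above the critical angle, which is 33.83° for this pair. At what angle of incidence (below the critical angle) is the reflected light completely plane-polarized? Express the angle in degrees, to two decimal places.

At the critical angle sin θ_c = n₂/n₁, giving n₂/n₁ = sin 33.83° = 0.5567.
Then tan θ_B = n₂/n₁ = 0.5567, so θ_B = arctan 0.5567 = 29.11°.

θ_B ≈ 29.11°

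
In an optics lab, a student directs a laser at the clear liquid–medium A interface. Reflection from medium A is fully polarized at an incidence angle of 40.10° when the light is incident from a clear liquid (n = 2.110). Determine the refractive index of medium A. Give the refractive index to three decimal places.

At the Brewster angle, tan θ_B = n₂/n₁ with n₁ on the incident side (a clear liquid) and n₂ on the transmitted side (medium A).
n₂ = n₁ tan θ_B = 2.110 × tan 40.10° = 1.777.

n ≈ 1.777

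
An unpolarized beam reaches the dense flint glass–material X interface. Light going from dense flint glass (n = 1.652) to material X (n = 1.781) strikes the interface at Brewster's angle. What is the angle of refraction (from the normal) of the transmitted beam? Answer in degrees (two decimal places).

θ_t ≈ 42.85°

θ_B = arctan(n₂/n₁) = arctan(1.781/1.652) = 47.15°.
Since θ_B + θ_t = 90° at Brewster incidence, θ_t = 90° − 47.15° = 42.85°.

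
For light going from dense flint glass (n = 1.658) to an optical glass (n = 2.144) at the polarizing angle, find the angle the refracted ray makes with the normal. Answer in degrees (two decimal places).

θ_t ≈ 37.72°

θ_B = arctan(n₂/n₁) = arctan(2.144/1.658) = 52.28°.
At Brewster's angle the reflected and refracted rays are perpendicular, so θ_t = 90° − θ_B = 90° − 52.28° = 37.72°.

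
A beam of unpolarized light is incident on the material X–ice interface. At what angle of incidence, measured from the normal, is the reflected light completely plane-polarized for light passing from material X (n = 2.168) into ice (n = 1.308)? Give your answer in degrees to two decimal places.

θ_B ≈ 31.10°

Brewster's condition: tan θ_B = n₂/n₁ = 1.308/2.168 = 0.6033.
θ_B = arctan(0.6033) = 31.10°.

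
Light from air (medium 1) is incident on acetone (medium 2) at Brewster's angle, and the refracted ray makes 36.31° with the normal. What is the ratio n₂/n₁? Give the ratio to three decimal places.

At Brewster incidence θ_B = 90° − θ_t = 90° − 36.31° = 53.69°.
Then n₂/n₁ = tan θ_B = tan 53.69° = 1.361.

n₂/n₁ ≈ 1.361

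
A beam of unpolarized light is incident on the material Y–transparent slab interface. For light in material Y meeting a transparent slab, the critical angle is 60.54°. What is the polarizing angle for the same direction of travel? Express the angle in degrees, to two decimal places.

θ_B ≈ 41.05°

At the critical angle sin θ_c = n₂/n₁, giving n₂/n₁ = sin 60.54° = 0.8707.
Then tan θ_B = n₂/n₁ = 0.8707, so θ_B = arctan 0.8707 = 41.05°.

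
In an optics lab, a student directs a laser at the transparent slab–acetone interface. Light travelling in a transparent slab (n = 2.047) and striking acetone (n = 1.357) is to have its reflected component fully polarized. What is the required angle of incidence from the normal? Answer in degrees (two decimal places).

At Brewster's angle the reflected and refracted rays are perpendicular, which with Snell's law gives tan θ_B = n₂/n₁.
tan θ_B = n₂/n₁ = 1.357/2.047 = 0.6629.
So θ_B = arctan 0.6629 = 33.54°.

θ_B ≈ 33.54°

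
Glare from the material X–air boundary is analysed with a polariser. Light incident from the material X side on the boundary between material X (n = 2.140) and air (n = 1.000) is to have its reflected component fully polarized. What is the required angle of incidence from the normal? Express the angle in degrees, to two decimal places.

θ_B ≈ 25.05°

At Brewster's angle the reflected and refracted rays are perpendicular, which with Snell's law gives tan θ_B = n₂/n₁.
tan θ_B = n₂/n₁ = 1.000/2.140 = 0.4673. Taking the arctangent, θ_B = 25.05°.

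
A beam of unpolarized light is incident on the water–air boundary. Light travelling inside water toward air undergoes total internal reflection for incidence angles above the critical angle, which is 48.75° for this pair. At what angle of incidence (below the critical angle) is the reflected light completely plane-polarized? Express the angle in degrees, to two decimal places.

θ_B ≈ 36.94°

n₂/n₁ = sin θ_c = sin 48.75° = 0.7518.
tan θ_B equals the same ratio, so θ_B = arctan(0.7518) = 36.94°.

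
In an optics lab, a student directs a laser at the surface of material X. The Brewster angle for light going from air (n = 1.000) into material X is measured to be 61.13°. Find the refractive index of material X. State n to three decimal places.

n ≈ 1.814

Full polarization of the reflected beam means tan θ_B = n₂/n₁, where n₁ is the incident medium (air).
n₂ = n₁ tan θ_B = 1.000 × tan 61.13° = 1.814.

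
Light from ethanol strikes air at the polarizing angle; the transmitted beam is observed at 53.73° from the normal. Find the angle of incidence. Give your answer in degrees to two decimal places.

θ_B ≈ 36.27°

At Brewster's angle the reflected and refracted rays are perpendicular, so θ_B + θ_t = 90°.
So θ_B = 90° − θ_t = 90° − 53.73° = 36.27°.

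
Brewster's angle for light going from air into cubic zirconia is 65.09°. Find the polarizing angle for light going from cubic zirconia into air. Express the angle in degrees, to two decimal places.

The two Brewster angles are complementary: θ_B' = 90° − θ_B = 90° − 65.09° = 24.91°.

θ_B' ≈ 24.91°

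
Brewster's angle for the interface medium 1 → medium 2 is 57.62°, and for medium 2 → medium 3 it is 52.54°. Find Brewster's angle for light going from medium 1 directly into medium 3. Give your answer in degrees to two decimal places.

θ_B ≈ 64.09°

Each Brewster angle gives a ratio: n₂/n₁ = tan 57.62° = 1.5770, n₃/n₂ = tan 52.54° = 1.3051.
Multiplying, n₃/n₁ = 1.5770 × 1.3051 = 2.0581, and θ_B(1→3) = arctan 2.0581 = 64.09°.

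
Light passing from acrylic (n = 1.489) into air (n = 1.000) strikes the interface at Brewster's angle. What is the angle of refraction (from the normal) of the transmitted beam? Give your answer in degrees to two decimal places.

θ_t ≈ 56.12°

First find Brewster's angle: tan θ_B = 1.000/1.489 = 0.6716, giving θ_B = 33.88°.
Since θ_B + θ_t = 90° at Brewster incidence, θ_t = 90° − 33.88° = 56.12°.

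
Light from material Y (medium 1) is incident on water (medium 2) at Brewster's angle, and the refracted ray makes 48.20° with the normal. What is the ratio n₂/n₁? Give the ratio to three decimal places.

n₂/n₁ ≈ 0.894

At Brewster incidence θ_B = 90° − θ_t = 90° − 48.20° = 41.80°.
Then n₂/n₁ = tan θ_B = tan 41.80° = 0.894.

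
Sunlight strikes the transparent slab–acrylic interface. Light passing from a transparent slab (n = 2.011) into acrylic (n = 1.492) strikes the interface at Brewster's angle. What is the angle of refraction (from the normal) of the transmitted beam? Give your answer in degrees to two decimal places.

tan θ_B = n₂/n₁ = 1.492/2.011 = 0.7419, so θ_B = 36.57°.
Since θ_B + θ_t = 90° at Brewster incidence, θ_t = 90° − 36.57° = 53.43°.

θ_t ≈ 53.43°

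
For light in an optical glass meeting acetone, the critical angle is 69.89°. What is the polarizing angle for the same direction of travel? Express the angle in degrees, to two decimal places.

n₂/n₁ = sin θ_c = sin 69.89° = 0.9390.
tan θ_B equals the same ratio, so θ_B = arctan(0.9390) = 43.20°.

θ_B ≈ 43.20°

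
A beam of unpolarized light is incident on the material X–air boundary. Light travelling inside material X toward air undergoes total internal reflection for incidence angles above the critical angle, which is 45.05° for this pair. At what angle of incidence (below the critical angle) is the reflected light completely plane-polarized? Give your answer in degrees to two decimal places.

At the critical angle sin θ_c = n₂/n₁, giving n₂/n₁ = sin 45.05° = 0.7077.
Then tan θ_B = n₂/n₁ = 0.7077, so θ_B = arctan 0.7077 = 35.29°.

θ_B ≈ 35.29°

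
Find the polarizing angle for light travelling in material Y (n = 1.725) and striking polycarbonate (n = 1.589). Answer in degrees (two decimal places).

tan θ_B = n₂/n₁ = 1.589/1.725 = 0.9212.
So θ_B = arctan 0.9212 = 42.65°.

θ_B ≈ 42.65°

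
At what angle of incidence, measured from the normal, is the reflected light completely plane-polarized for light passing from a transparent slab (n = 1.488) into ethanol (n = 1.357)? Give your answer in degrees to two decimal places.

θ_B ≈ 42.36°

The reflected p-component vanishes when tan θ_B = n₂/n₁.
Here n₂/n₁ = 1.357/1.488 = 0.9120, and Brewster's law gives tan θ_B = n₂/n₁.
So θ_B = arctan 0.9120 = 42.36°.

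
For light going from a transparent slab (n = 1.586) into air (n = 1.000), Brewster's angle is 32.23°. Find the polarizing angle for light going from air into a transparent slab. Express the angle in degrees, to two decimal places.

θ_B' ≈ 57.77°

The two Brewster angles are complementary: θ_B' = 90° − θ_B = 90° − 32.23° = 57.77°.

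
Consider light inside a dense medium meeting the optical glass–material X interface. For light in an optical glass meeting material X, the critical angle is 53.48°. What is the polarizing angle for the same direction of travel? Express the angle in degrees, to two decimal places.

θ_B ≈ 38.79°

sin θ_c = n₂/n₁, so n₂/n₁ = sin 53.48° = 0.8036.
Brewster: tan θ_B = n₂/n₁ = 0.8036.
θ_B = arctan(0.8036) = 38.79°.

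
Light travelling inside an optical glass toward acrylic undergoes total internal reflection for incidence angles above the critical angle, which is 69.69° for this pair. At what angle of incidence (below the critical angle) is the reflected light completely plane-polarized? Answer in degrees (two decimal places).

θ_B ≈ 43.16°

At the critical angle sin θ_c = n₂/n₁, giving n₂/n₁ = sin 69.69° = 0.9378.
Then tan θ_B = n₂/n₁ = 0.9378, so θ_B = arctan 0.9378 = 43.16°.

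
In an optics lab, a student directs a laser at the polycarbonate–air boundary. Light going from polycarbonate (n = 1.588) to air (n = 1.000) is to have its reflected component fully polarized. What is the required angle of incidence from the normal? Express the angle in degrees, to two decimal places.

θ_B ≈ 32.20°

tan θ_B = n₂/n₁ = 1.000/1.588 = 0.6297.
So θ_B = arctan 0.6297 = 32.20°.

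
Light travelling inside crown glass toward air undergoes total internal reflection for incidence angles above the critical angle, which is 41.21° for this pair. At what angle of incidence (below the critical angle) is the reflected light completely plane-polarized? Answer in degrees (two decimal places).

At the critical angle sin θ_c = n₂/n₁, giving n₂/n₁ = sin 41.21° = 0.6588.
Then tan θ_B = n₂/n₁ = 0.6588, so θ_B = arctan 0.6588 = 33.38°.

θ_B ≈ 33.38°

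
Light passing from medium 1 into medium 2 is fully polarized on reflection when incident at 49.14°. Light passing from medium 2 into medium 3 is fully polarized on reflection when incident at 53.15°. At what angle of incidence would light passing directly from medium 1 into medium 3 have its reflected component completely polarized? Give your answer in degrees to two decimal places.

tan θ_B(1→2) = n₂/n₁ = tan 49.14° = 1.1561.
tan θ_B(2→3) = n₃/n₂ = tan 53.15° = 1.3343.
n₃/n₁ = 1.5425. Then tan θ_B(1→3) = n₃/n₁, so θ_B(1→3) = arctan(1.5425) = 57.05°.

θ_B ≈ 57.05°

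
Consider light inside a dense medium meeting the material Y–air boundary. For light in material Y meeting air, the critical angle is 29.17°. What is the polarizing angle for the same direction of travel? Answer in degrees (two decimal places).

n₂/n₁ = sin θ_c = sin 29.17° = 0.4874.
tan θ_B equals the same ratio, so θ_B = arctan(0.4874) = 25.98°.

θ_B ≈ 25.98°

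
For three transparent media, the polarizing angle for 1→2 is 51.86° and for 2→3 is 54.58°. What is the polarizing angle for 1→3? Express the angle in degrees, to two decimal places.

Each Brewster angle gives a ratio: n₂/n₁ = tan 51.86° = 1.2735, n₃/n₂ = tan 54.58° = 1.4061.
n₃/n₁ = 1.7907. Then tan θ_B(1→3) = n₃/n₁, so θ_B(1→3) = arctan(1.7907) = 60.82°.

θ_B ≈ 60.82°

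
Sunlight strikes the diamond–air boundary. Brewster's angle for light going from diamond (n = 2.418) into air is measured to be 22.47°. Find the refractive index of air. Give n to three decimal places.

Full polarization of the reflected beam means tan θ_B = n₂/n₁, where n₁ is the incident medium (diamond).
n₂ = n₁ tan θ_B = 2.418 × tan 22.47° = 1.000.

n ≈ 1.000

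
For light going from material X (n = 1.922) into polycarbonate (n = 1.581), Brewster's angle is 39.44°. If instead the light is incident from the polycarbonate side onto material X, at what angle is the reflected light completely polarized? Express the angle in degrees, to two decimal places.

θ_B' ≈ 50.56°

The two Brewster angles are complementary: θ_B' = 90° − θ_B = 90° − 39.44° = 50.56°.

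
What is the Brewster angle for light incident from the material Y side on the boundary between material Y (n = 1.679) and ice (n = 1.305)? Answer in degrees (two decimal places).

θ_B ≈ 37.86°

Here n₂/n₁ = 1.305/1.679 = 0.7772, and Brewster's law gives tan θ_B = n₂/n₁. Taking the arctangent, θ_B = 37.86°.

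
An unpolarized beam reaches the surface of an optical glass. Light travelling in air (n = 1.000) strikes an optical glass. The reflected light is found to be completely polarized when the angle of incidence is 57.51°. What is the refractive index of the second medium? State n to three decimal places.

Full polarization of the reflected beam means tan θ_B = n₂/n₁, where n₁ is the incident medium (air).
n₂ = n₁ tan θ_B = 1.000 × tan 57.51° = 1.570.

n ≈ 1.570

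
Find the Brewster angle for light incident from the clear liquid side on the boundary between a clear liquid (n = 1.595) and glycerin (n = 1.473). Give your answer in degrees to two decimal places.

θ_B ≈ 42.72°

At Brewster's angle the reflected and refracted rays are perpendicular, which with Snell's law gives tan θ_B = n₂/n₁.
tan θ_B = n₂/n₁ = 1.473/1.595 = 0.9235.
θ_B = arctan(0.9235) = 42.72°.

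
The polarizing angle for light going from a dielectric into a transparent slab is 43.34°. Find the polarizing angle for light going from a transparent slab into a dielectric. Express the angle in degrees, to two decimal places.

θ_B' ≈ 46.66°

The two Brewster angles are complementary: θ_B' = 90° − θ_B = 90° − 43.34° = 46.66°.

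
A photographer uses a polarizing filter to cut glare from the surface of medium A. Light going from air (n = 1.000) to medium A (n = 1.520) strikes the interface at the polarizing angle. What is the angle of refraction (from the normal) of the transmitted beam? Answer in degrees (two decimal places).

tan θ_B = n₂/n₁ = 1.520/1.000 = 1.5200, so θ_B = 56.66°.
At Brewster's angle the reflected and refracted rays are perpendicular, so θ_t = 90° − θ_B = 90° − 56.66° = 33.34°.

θ_t ≈ 33.34°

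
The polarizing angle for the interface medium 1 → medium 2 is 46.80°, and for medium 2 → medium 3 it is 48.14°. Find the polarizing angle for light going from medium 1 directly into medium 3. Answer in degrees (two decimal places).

θ_B ≈ 49.92°

tan θ_B(1→2) = n₂/n₁ = tan 46.80° = 1.0649.
tan θ_B(2→3) = n₃/n₂ = tan 48.14° = 1.1161.
n₃/n₁ = 1.1885. Then tan θ_B(1→3) = n₃/n₁, so θ_B(1→3) = arctan(1.1885) = 49.92°.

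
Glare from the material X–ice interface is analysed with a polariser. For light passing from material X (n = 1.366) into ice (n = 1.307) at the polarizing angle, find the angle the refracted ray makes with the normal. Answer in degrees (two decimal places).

θ_B = arctan(n₂/n₁) = arctan(1.307/1.366) = 43.74°.
The refracted ray is perpendicular to the reflected ray, so θ_t = 90° − θ_B = 46.26°.

θ_t ≈ 46.26°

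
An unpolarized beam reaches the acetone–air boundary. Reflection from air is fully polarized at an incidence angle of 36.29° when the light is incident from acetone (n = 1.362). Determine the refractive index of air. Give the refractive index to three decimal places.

Brewster's law: tan θ_B = n₂/n₁ (light incident in acetone, refracted into air).
n₂ = n₁ tan θ_B = 1.362 × tan 36.29° = 1.000.

n ≈ 1.000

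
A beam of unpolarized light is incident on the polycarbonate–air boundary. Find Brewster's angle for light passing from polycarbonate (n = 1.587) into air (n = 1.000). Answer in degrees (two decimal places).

θ_B ≈ 32.22°

At Brewster's angle the reflected and refracted rays are perpendicular, which with Snell's law gives tan θ_B = n₂/n₁.
tan θ_B = n₂/n₁ = 1.000/1.587 = 0.6301.
So θ_B = arctan 0.6301 = 32.22°.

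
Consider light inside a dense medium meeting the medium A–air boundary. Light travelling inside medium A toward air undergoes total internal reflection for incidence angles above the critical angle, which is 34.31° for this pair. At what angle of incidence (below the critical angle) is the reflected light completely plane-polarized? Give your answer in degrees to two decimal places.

sin θ_c = n₂/n₁, so n₂/n₁ = sin 34.31° = 0.5637.
Brewster: tan θ_B = n₂/n₁ = 0.5637.
θ_B = arctan(0.5637) = 29.41°.

θ_B ≈ 29.41°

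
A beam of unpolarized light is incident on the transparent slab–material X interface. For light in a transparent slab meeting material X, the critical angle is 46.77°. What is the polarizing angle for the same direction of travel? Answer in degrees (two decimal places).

θ_B ≈ 36.08°

At the critical angle sin θ_c = n₂/n₁, giving n₂/n₁ = sin 46.77° = 0.7286.
Then tan θ_B = n₂/n₁ = 0.7286, so θ_B = arctan 0.7286 = 36.08°.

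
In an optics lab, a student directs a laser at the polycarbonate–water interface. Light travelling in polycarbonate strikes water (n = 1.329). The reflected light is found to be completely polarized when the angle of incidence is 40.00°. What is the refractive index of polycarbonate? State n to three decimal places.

At Brewster's angle, tan θ_B = n₂/n₁ with n₁ on the incident side (polycarbonate) and n₂ on the transmitted side (water).
n₁ = n₂ / tan θ_B = 1.329 / tan 40.00° = 1.584.

n ≈ 1.584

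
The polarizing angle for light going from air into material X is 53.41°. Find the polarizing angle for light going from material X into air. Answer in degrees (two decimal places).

θ_B' ≈ 36.59°

Reversing the direction swaps n₁ and n₂, so tan θ_B' = 1/tan θ_B and θ_B' = 90° − θ_B.
Hence θ_B' = 90° − 53.41° = 36.59°.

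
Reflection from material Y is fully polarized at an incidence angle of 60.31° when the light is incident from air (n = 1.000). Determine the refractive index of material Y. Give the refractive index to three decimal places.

At Brewster's angle, tan θ_B = n₂/n₁ with n₁ on the incident side (air) and n₂ on the transmitted side (material Y).
n₂ = n₁ tan θ_B = 1.000 × tan 60.31° = 1.754.

n ≈ 1.754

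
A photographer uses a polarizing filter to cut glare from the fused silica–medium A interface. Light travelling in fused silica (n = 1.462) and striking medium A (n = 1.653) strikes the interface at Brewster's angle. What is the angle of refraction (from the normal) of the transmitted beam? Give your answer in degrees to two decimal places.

tan θ_B = n₂/n₁ = 1.653/1.462 = 1.1306, so θ_B = 48.51°.
At Brewster's angle the reflected and refracted rays are perpendicular, so θ_t = 90° − θ_B = 90° − 48.51° = 41.49°.

θ_t ≈ 41.49°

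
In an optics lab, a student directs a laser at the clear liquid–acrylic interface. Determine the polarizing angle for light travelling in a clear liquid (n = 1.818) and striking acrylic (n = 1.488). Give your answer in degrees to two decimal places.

The reflected p-component vanishes when tan θ_B = n₂/n₁.
Here n₂/n₁ = 1.488/1.818 = 0.8185, and Brewster's law gives tan θ_B = n₂/n₁.
So θ_B = arctan 0.8185 = 39.30°.

θ_B ≈ 39.30°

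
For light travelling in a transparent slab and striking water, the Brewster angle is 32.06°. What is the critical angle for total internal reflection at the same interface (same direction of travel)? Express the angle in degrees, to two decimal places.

θ_c ≈ 38.78°

n₂/n₁ = tan 32.06° = 0.6263; the critical angle satisfies sin θ_c = n₂/n₁.
θ_c = arcsin(0.6263) = 38.78°.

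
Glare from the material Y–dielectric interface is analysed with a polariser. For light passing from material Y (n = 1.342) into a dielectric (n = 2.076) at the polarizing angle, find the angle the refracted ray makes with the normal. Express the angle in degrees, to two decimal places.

θ_t ≈ 32.88°

θ_B = arctan(n₂/n₁) = arctan(2.076/1.342) = 57.12°.
The refracted ray is perpendicular to the reflected ray, so θ_t = 90° − θ_B = 32.88°.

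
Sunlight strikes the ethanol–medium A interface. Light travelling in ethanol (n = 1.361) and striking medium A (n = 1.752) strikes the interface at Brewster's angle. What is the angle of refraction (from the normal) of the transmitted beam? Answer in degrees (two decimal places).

θ_t ≈ 37.84°

First find Brewster's angle: tan θ_B = 1.752/1.361 = 1.2873, giving θ_B = 52.16°.
Since θ_B + θ_t = 90° at Brewster incidence, θ_t = 90° − 52.16° = 37.84°.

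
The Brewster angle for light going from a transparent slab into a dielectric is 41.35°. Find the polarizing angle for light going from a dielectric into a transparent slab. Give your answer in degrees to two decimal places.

θ_B' ≈ 48.65°

tan θ_B' = n₁/n₂ = 1/tan θ_B, so θ_B' = 90° − θ_B.
θ_B' = 90° − 41.35° = 48.65°.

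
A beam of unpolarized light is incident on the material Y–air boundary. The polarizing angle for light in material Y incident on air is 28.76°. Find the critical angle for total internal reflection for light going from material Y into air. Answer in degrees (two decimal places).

n₂/n₁ = tan 28.76° = 0.5488; the critical angle satisfies sin θ_c = n₂/n₁.
θ_c = arcsin(0.5488) = 33.29°.

θ_c ≈ 33.29°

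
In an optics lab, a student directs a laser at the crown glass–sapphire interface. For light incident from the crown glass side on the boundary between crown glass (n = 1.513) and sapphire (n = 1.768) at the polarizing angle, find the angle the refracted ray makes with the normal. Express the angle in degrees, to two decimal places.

θ_t ≈ 40.56°

tan θ_B = n₂/n₁ = 1.768/1.513 = 1.1685, so θ_B = 49.44°.
Since θ_B + θ_t = 90° at Brewster incidence, θ_t = 90° − 49.44° = 40.56°.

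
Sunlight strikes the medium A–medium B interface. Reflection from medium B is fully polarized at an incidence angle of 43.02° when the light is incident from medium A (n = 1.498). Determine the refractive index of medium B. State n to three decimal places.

Brewster's law: tan θ_B = n₂/n₁ (light incident in medium A, refracted into medium B).
n₂ = n₁ tan θ_B = 1.498 × tan 43.02° = 1.398.

n ≈ 1.398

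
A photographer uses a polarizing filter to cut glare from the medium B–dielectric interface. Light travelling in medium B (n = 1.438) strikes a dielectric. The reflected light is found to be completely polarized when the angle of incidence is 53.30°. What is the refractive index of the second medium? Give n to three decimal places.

Full polarization of the reflected beam means tan θ_B = n₂/n₁, where n₁ is the incident medium (medium B).
n₂ = n₁ tan θ_B = 1.438 × tan 53.30° = 1.929.

n ≈ 1.929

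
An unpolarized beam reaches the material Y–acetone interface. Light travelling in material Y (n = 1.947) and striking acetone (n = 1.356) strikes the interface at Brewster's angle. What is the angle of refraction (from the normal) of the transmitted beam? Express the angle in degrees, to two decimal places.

θ_t ≈ 55.14°

First find Brewster's angle: tan θ_B = 1.356/1.947 = 0.6965, giving θ_B = 34.86°.
The refracted ray is perpendicular to the reflected ray, so θ_t = 90° − θ_B = 55.14°.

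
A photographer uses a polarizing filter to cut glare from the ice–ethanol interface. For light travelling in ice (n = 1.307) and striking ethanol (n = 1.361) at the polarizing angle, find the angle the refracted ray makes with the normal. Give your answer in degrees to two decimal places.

θ_t ≈ 43.84°

θ_B = arctan(n₂/n₁) = arctan(1.361/1.307) = 46.16°.
Since θ_B + θ_t = 90° at Brewster incidence, θ_t = 90° − 46.16° = 43.84°.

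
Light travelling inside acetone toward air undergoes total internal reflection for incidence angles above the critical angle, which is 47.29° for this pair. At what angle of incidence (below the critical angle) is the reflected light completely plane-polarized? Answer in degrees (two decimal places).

θ_B ≈ 36.31°

n₂/n₁ = sin θ_c = sin 47.29° = 0.7348.
tan θ_B equals the same ratio, so θ_B = arctan(0.7348) = 36.31°.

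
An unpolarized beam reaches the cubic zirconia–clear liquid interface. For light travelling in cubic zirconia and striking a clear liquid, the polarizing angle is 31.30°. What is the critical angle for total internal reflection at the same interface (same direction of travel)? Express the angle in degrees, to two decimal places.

From Brewster, n₂/n₁ = tan θ_B = tan 31.30° = 0.6080.
Then sin θ_c = n₂/n₁ = 0.6080, so θ_c = arcsin 0.6080 = 37.45°.

θ_c ≈ 37.45°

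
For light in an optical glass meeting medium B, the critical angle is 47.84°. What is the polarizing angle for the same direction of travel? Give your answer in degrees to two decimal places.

θ_B ≈ 36.55°

At the critical angle sin θ_c = n₂/n₁, giving n₂/n₁ = sin 47.84° = 0.7413.
Then tan θ_B = n₂/n₁ = 0.7413, so θ_B = arctan 0.7413 = 36.55°.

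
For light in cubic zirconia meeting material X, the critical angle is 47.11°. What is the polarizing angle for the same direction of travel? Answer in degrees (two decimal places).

At the critical angle sin θ_c = n₂/n₁, giving n₂/n₁ = sin 47.11° = 0.7327.
Then tan θ_B = n₂/n₁ = 0.7327, so θ_B = arctan 0.7327 = 36.23°.

θ_B ≈ 36.23°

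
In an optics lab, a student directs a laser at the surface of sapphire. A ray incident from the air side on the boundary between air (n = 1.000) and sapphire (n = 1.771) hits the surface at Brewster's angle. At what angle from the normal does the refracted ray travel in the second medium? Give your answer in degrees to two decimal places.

θ_B = arctan(n₂/n₁) = arctan(1.771/1.000) = 60.55°.
At Brewster's angle the reflected and refracted rays are perpendicular, so θ_t = 90° − θ_B = 90° − 60.55° = 29.45°.

θ_t ≈ 29.45°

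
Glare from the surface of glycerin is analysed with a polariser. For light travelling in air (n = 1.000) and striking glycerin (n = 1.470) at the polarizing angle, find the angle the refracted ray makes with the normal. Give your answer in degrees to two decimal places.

First find Brewster's angle: tan θ_B = 1.470/1.000 = 1.4700, giving θ_B = 55.77°.
Since θ_B + θ_t = 90° at Brewster incidence, θ_t = 90° − 55.77° = 34.23°.

θ_t ≈ 34.23°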